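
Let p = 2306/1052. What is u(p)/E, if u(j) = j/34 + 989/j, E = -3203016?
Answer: -3101612195/22015665693344 ≈ -0.00014088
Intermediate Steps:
p = 1153/526 (p = 2306*(1/1052) = 1153/526 ≈ 2.1920)
u(j) = 989/j + j/34 (u(j) = j*(1/34) + 989/j = j/34 + 989/j = 989/j + j/34)
u(p)/E = (989/(1153/526) + (1/34)*(1153/526))/(-3203016) = (989*(526/1153) + 1153/17884)*(-1/3203016) = (520214/1153 + 1153/17884)*(-1/3203016) = (9304836585/20620252)*(-1/3203016) = -3101612195/22015665693344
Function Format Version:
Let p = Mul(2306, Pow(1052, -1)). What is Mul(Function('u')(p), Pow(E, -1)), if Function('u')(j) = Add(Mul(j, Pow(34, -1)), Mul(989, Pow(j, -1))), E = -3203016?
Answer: Rational(-3101612195, 22015665693344) ≈ -0.00014088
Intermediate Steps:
p = Rational(1153, 526) (p = Mul(2306, Rational(1, 1052)) = Rational(1153, 526) ≈ 2.1920)
Function('u')(j) = Add(Mul(989, Pow(j, -1)), Mul(Rational(1, 34), j)) (Function('u')(j) = Add(Mul(j, Rational(1, 34)), Mul(989, Pow(j, -1))) = Add(Mul(Rational(1, 34), j), Mul(989, Pow(j, -1))) = Add(Mul(989, Pow(j, -1)), Mul(Rational(1, 34), j)))
Mul(Function('u')(p), Pow(E, -1)) = Mul(Add(Mul(989, Pow(Rational(1153, 526), -1)), Mul(Rational(1, 34), Rational(1153, 526))), Pow(-3203016, -1)) = Mul(Add(Mul(989, Rational(526, 1153)), Rational(1153, 17884)), Rational(-1, 3203016)) = Mul(Add(Rational(520214, 1153), Rational(1153, 17884)), Rational(-1, 3203016)) = Mul(Rational(9304836585, 20620252), Rational(-1, 3203016)) = Rational(-3101612195, 22015665693344)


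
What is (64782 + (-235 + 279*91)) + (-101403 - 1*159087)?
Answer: -170554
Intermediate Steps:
(64782 + (-235 + 279*91)) + (-101403 - 1*159087) = (64782 + (-235 + 25389)) + (-101403 - 159087) = (64782 + 25154) - 260490 = 89936 - 260490 = -170554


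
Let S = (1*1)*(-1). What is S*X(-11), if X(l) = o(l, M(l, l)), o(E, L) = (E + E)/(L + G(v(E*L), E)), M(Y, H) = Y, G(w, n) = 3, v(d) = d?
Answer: -11/4 ≈ -2.7500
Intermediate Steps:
S = -1 (S = 1*(-1) = -1)
o(E, L) = 2*E/(3 + L) (o(E, L) = (E + E)/(L + 3) = (2*E)/(3 + L) = 2*E/(3 + L))
X(l) = 2*l/(3 + l)
S*X(-11) = -2*(-11)/(3 - 11) = -2*(-11)/(-8) = -2*(-11)*(-1)/8 = -1*11/4 = -11/4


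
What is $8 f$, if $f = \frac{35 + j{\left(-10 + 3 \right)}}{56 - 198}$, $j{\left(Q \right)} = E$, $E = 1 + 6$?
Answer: $- \frac{168}{71} \approx -2.3662$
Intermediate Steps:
$E = 7$
$j{\left(Q \right)} = 7$
$f = - \frac{21}{71}$ ($f = \frac{35 + 7}{56 - 198} = \frac{42}{-142} = 42 \left(- \frac{1}{142}\right) = - \frac{21}{71} \approx -0.29577$)
$8 f = 8 \left(- \frac{21}{71}\right) = - \frac{168}{71}$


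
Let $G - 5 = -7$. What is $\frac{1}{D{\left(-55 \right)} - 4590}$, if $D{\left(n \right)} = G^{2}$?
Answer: $- \frac{1}{4586} \approx -0.00021805$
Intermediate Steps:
$G = -2$ ($G = 5 - 7 = -2$)
$D{\left(n \right)} = 4$ ($D{\left(n \right)} = \left(-2\right)^{2} = 4$)
$\frac{1}{D{\left(-55 \right)} - 4590} = \frac{1}{4 - 4590} = \frac{1}{-4586} = - \frac{1}{4586}$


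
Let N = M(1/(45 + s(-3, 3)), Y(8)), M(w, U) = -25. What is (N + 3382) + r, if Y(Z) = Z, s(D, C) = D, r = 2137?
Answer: 5494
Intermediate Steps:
N = -25
(N + 3382) + r = (-25 + 3382) + 2137 = 3357 + 2137 = 5494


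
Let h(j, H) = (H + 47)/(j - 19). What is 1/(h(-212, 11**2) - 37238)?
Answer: -11/409626 ≈ -2.6854e-5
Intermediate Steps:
h(j, H) = (47 + H)/(-19 + j)
1/(h(-212, 11**2) - 37238) = 1/((47 + 11**2)/(-19 - 212) - 37238) = 1/((47 + 121)/(-231) - 37238) = 1/(-1/231*168 - 37238) = 1/(-8/11 - 37238) = 1/(-409626/11) = -11/409626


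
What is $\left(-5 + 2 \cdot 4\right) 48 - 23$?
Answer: $121$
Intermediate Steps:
$\left(-5 + 2 \cdot 4\right) 48 - 23 = \left(-5 + 8\right) 48 - 23 = 3 \cdot 48 - 23 = 144 - 23 = 121$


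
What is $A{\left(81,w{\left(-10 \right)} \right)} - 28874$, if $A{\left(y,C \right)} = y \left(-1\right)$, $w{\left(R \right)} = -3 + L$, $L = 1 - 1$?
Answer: $-28955$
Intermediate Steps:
$L = 0$ ($L = 1 - 1 = 0$)
$w{\left(R \right)} = -3$ ($w{\left(R \right)} = -3 + 0 = -3$)
$A{\left(y,C \right)} = - y$
$A{\left(81,w{\left(-10 \right)} \right)} - 28874 = \left(-1\right) 81 - 28874 = -81 - 28874 = -28955$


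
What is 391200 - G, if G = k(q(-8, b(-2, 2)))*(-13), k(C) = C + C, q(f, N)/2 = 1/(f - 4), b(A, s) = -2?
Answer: 1173587/3 ≈ 3.9120e+5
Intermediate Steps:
q(f, N) = 2/(-4 + f) (q(f, N) = 2/(f - 4) = 2/(-4 + f))
k(C) = 2*C
G = 13/3 (G = (2*(2/(-4 - 8)))*(-13) = (2*(2/(-12)))*(-13) = (2*(2*(-1/12)))*(-13) = (2*(-⅙))*(-13) = -⅓*(-13) = 13/3 ≈ 4.3333)
391200 - G = 391200 - 1*13/3 = 391200 - 13/3 = 1173587/3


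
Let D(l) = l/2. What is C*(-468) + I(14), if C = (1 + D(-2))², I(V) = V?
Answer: 14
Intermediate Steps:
D(l) = l/2 (D(l) = l*(½) = l/2)
C = 0 (C = (1 + (½)*(-2))² = (1 - 1)² = 0² = 0)
C*(-468) + I(14) = 0*(-468) + 14 = 0 + 14 = 14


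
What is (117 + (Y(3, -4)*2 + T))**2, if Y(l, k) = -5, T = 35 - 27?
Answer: 13225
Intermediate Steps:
T = 8
(117 + (Y(3, -4)*2 + T))**2 = (117 + (-5*2 + 8))**2 = (117 + (-10 + 8))**2 = (117 - 2)**2 = 115**2 = 13225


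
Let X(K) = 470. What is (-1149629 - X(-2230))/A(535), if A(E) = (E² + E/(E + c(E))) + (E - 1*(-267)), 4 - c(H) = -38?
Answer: -663607123/165615114 ≈ -4.0069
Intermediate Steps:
c(H) = 42 (c(H) = 4 - 1*(-38) = 4 + 38 = 42)
A(E) = 267 + E + E² + E/(42 + E) (A(E) = (E² + E/(E + 42)) + (E - 1*(-267)) = (E² + E/(42 + E)) + (E + 267) = (E² + E/(42 + E)) + (267 + E) = 267 + E + E² + E/(42 + E))
(-1149629 - X(-2230))/A(535) = (-1149629 - 1*470)/(((11214 + 535³ + 43*535² + 310*535)/(42 + 535))) = (-1149629 - 470)/(((11214 + 153130375 + 43*286225 + 165850)/577)) = -1150099*577/(11214 + 153130375 + 12307675 + 165850) = -1150099/((1/577)*165615114) = -1150099/165615114/577 = -1150099*577/165615114 = -663607123/165615114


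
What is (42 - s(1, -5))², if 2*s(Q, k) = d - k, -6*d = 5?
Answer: 229441/144 ≈ 1593.3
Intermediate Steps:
d = -⅚ (d = -⅙*5 = -⅚ ≈ -0.83333)
s(Q, k) = -5/12 - k/2 (s(Q, k) = (-⅚ - k)/2 = -5/12 - k/2)
(42 - s(1, -5))² = (42 - (-5/12 - ½*(-5)))² = (42 - (-5/12 + 5/2))² = (42 - 1*25/12)² = (42 - 25/12)² = (479/12)² = 229441/144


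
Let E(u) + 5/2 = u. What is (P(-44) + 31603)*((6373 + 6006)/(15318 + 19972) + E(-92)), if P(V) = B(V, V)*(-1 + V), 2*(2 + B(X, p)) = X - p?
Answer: -52650408259/17645 ≈ -2.9839e+6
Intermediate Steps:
E(u) = -5/2 + u
B(X, p) = -2 + X/2 - p/2 (B(X, p) = -2 + (X - p)/2 = -2 + (X/2 - p/2) = -2 + X/2 - p/2)
P(V) = 2 - 2*V (P(V) = (-2 + V/2 - V/2)*(-1 + V) = -2*(-1 + V) = 2 - 2*V)
(P(-44) + 31603)*((6373 + 6006)/(15318 + 19972) + E(-92)) = ((2 - 2*(-44)) + 31603)*((6373 + 6006)/(15318 + 19972) + (-5/2 - 92)) = ((2 + 88) + 31603)*(12379/35290 - 189/2) = (90 + 31603)*(12379*(1/35290) - 189/2) = 31693*(12379/35290 - 189/2) = 31693*(-1661263/17645) = -52650408259/17645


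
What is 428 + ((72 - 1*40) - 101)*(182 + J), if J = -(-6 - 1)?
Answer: -12613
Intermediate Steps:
J = 7 (J = -1*(-7) = 7)
428 + ((72 - 1*40) - 101)*(182 + J) = 428 + ((72 - 1*40) - 101)*(182 + 7) = 428 + ((72 - 40) - 101)*189 = 428 + (32 - 101)*189 = 428 - 69*189 = 428 - 13041 = -12613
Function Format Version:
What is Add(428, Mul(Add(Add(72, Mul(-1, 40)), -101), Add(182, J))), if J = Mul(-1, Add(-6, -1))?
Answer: -12613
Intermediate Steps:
J = 7 (J = Mul(-1, -7) = 7)
Add(428, Mul(Add(Add(72, Mul(-1, 40)), -101), Add(182, J))) = Add(428, Mul(Add(Add(72, Mul(-1, 40)), -101), Add(182, 7))) = Add(428, Mul(Add(Add(72, -40), -101), 189)) = Add(428, Mul(Add(32, -101), 189)) = Add(428, Mul(-69, 189)) = Add(428, -13041) = -12613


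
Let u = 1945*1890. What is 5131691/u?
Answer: 5131691/3676050 ≈ 1.3960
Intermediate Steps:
u = 3676050
5131691/u = 5131691/3676050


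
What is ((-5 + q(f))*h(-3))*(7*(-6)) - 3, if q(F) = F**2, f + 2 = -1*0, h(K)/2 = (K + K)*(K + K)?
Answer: 3021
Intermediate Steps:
h(K) = 8*K**2 (h(K) = 2*((K + K)*(K + K)) = 2*((2*K)*(2*K)) = 2*(4*K**2) = 8*K**2)
f = -2 (f = -2 - 1*0 = -2 + 0 = -2)
((-5 + q(f))*h(-3))*(7*(-6)) - 3 = ((-5 + (-2)**2)*(8*(-3)**2))*(7*(-6)) - 3 = ((-5 + 4)*(8*9))*(-42) - 3 = -1*72*(-42) - 3 = -72*(-42) - 3 = 3024 - 3 = 3021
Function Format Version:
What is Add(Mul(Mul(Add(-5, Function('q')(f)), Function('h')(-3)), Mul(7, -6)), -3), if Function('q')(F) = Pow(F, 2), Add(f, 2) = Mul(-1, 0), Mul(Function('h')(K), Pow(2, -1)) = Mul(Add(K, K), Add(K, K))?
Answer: 3021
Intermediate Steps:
Function('h')(K) = Mul(8, Pow(K, 2)) (Function('h')(K) = Mul(2, Mul(Add(K, K), Add(K, K))) = Mul(2, Mul(Mul(2, K), Mul(2, K))) = Mul(2, Mul(4, Pow(K, 2))) = Mul(8, Pow(K, 2)))
f = -2 (f = Add(-2, Mul(-1, 0)) = Add(-2, 0) = -2)
Add(Mul(Mul(Add(-5, Function('q')(f)), Function('h')(-3)), Mul(7, -6)), -3) = Add(Mul(Mul(Add(-5, Pow(-2, 2)), Mul(8, Pow(-3, 2))), Mul(7, -6)), -3) = Add(Mul(Mul(Add(-5, 4), Mul(8, 9)), -42), -3) = Add(Mul(Mul(-1, 72), -42), -3) = Add(Mul(-72, -42), -3) = Add(3024, -3) = 3021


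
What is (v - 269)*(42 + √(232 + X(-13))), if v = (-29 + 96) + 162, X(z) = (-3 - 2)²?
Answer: -1680 - 40*√257 ≈ -2321.3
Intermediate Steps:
X(z) = 25 (X(z) = (-5)² = 25)
v = 229 (v = 67 + 162 = 229)
(v - 269)*(42 + √(232 + X(-13))) = (229 - 269)*(42 + √(232 + 25)) = -40*(42 + √257) = -1680 - 40*√257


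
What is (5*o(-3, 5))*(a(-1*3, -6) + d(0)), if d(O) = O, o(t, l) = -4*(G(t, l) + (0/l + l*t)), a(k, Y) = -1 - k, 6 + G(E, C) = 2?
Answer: 760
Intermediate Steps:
G(E, C) = -4 (G(E, C) = -6 + 2 = -4)
o(t, l) = 16 - 4*l*t (o(t, l) = -4*(-4 + (0/l + l*t)) = -4*(-4 + (0 + l*t)) = -4*(-4 + l*t) = 16 - 4*l*t)
(5*o(-3, 5))*(a(-1*3, -6) + d(0)) = (5*(16 - 4*5*(-3)))*((-1 - (-1)*3) + 0) = (5*(16 + 60))*((-1 - 1*(-3)) + 0) = (5*76)*((-1 + 3) + 0) = 380*(2 + 0) = 380*2 = 760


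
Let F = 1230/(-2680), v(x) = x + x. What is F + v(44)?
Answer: 23461/268 ≈ 87.541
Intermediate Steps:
v(x) = 2*x
F = -123/268 (F = 1230*(-1/2680) = -123/268 ≈ -0.45896)
F + v(44) = -123/268 + 2*44 = -123/268 + 88 = 23461/268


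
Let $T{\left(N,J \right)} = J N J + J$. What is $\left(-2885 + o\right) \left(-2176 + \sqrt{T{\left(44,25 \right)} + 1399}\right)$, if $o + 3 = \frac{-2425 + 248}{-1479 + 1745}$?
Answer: $\frac{119739840}{19} - \frac{110055 \sqrt{7231}}{19} \approx 5.8095 \cdot 10^{6}$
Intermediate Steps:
$T{\left(N,J \right)} = J + N J^{2}$ ($T{\left(N,J \right)} = N J^{2} + J = J + N J^{2}$)
$o = - \frac{425}{38}$ ($o = -3 + \frac{-2425 + 248}{-1479 + 1745} = -3 - \frac{2177}{266} = -3 - \frac{311}{38} = - \frac{425}{38} \approx -11.184$)
$\left(-2885 + o\right) \left(-2176 + \sqrt{T{\left(44,25 \right)} + 1399}\right) = \left(-2885 - \frac{425}{38}\right) \left(-2176 + \sqrt{25 \left(1 + 25 \cdot 44\right) + 1399}\right) = - \frac{110055 \left(-2176 + \sqrt{25 \left(1 + 1100\right) + 1399}\right)}{38} = - \frac{110055 \left(-2176 + \sqrt{25 \cdot 1101 + 1399}\right)}{38} = - \frac{110055 \left(-2176 + \sqrt{27525 + 1399}\right)}{38} = - \frac{110055 \left(-2176 + \sqrt{28924}\right)}{38} = - \frac{110055 \left(-2176 + 2 \sqrt{7231}\right)}{38} = \frac{119739840}{19} - \frac{110055 \sqrt{7231}}{19}$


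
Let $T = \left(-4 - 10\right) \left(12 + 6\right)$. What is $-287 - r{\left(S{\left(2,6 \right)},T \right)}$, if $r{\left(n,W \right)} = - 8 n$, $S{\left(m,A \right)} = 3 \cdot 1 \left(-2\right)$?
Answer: $-335$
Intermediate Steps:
$S{\left(m,A \right)} = -6$ ($S{\left(m,A \right)} = 3 \left(-2\right) = -6$)
$T = -252$ ($T = \left(-14\right) 18 = -252$)
$-287 - r{\left(S{\left(2,6 \right)},T \right)} = -287 - \left(-8\right) \left(-6\right) = -287 - 48 = -335$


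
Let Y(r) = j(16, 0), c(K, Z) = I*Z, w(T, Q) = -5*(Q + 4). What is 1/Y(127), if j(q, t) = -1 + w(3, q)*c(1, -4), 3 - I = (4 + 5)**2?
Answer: -1/31201 ≈ -3.2050e-5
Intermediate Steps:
w(T, Q) = -20 - 5*Q (w(T, Q) = -5*(4 + Q) = -20 - 5*Q)
I = -78 (I = 3 - (4 + 5)**2 = 3 - 1*9**2 = 3 - 1*81 = 3 - 81 = -78)
c(K, Z) = -78*Z
j(q, t) = -6241 - 1560*q (j(q, t) = -1 + (-20 - 5*q)*(-78*(-4)) = -1 + (-20 - 5*q)*312 = -1 + (-6240 - 1560*q) = -6241 - 1560*q)
Y(r) = -31201 (Y(r) = -6241 - 1560*16 = -6241 - 24960 = -31201)
1/Y(127) = 1/(-31201) = -1/31201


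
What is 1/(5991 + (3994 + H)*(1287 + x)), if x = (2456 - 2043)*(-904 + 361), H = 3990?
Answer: -1/1780202457 ≈ -5.6173e-10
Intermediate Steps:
x = -224259 (x = 413*(-543) = -224259)
1/(5991 + (3994 + H)*(1287 + x)) = 1/(5991 + (3994 + 3990)*(1287 - 224259)) = 1/(5991 + 7984*(-222972)) = 1/(5991 - 1780208448) = 1/(-1780202457) = -1/1780202457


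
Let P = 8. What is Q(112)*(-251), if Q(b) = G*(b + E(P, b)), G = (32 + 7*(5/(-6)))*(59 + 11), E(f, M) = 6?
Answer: -162750910/3 ≈ -5.4250e+7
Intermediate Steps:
G = 5495/3 (G = (32 + 7*(5*(-⅙)))*70 = (32 + 7*(-⅚))*70 = (32 - 35/6)*70 = (157/6)*70 = 5495/3 ≈ 1831.7)
Q(b) = 10990 + 5495*b/3 (Q(b) = 5495*(b + 6)/3 = 5495*(6 + b)/3 = 10990 + 5495*b/3)
Q(112)*(-251) = (10990 + (5495/3)*112)*(-251) = (10990 + 615440/3)*(-251) = (648410/3)*(-251) = -162750910/3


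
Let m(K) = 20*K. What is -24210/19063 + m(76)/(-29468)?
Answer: -185599010/140437121 ≈ -1.3216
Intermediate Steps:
-24210/19063 + m(76)/(-29468) = -24210/19063 + (20*76)/(-29468) = -24210*1/19063 + 1520*(-1/29468) = -24210/19063 - 380/7367 = -185599010/140437121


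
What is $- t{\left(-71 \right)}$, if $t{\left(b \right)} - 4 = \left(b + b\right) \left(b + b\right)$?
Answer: $-20168$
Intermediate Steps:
$t{\left(b \right)} = 4 + 4 b^{2}$ ($t{\left(b \right)} = 4 + \left(b + b\right) \left(b + b\right) = 4 + 2 b 2 b = 4 + 4 b^{2}$)
$- t{\left(-71 \right)} = - (4 + 4 \left(-71\right)^{2}) = - (4 + 4 \cdot 5041) = - (4 + 20164) = \left(-1\right) 20168 = -20168$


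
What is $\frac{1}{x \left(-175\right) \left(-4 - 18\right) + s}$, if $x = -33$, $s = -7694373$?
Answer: $- \frac{1}{7821423} \approx -1.2785 \cdot 10^{-7}$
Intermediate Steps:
$\frac{1}{x \left(-175\right) \left(-4 - 18\right) + s} = \frac{1}{\left(-33\right) \left(-175\right) \left(-4 - 18\right) - 7694373} = \frac{1}{5775 \left(-4 - 18\right) - 7694373} = \frac{1}{5775 \left(-22\right) - 7694373} = \frac{1}{-127050 - 7694373} = \frac{1}{-7821423} = - \frac{1}{7821423}$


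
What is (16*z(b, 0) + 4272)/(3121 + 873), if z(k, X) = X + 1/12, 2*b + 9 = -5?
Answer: 6410/5991 ≈ 1.0699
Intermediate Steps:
b = -7 (b = -9/2 + (1/2)*(-5) = -9/2 - 5/2 = -7)
z(k, X) = 1/12 + X (z(k, X) = X + 1*(1/12) = X + 1/12 = 1/12 + X)
(16*z(b, 0) + 4272)/(3121 + 873) = (16*(1/12 + 0) + 4272)/(3121 + 873) = (16*(1/12) + 4272)/3994 = (4/3 + 4272)*(1/3994) = (12820/3)*(1/3994) = 6410/5991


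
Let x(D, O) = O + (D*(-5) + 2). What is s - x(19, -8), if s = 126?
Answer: 227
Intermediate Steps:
x(D, O) = 2 + O - 5*D (x(D, O) = O + (-5*D + 2) = O + (2 - 5*D) = 2 + O - 5*D)
s - x(19, -8) = 126 - (2 - 8 - 5*19) = 126 - (2 - 8 - 95) = 126 - 1*(-101) = 126 + 101 = 227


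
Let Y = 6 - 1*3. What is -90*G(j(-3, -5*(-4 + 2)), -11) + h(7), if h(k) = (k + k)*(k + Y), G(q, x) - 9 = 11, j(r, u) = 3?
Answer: -1660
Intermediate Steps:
Y = 3 (Y = 6 - 3 = 3)
G(q, x) = 20 (G(q, x) = 9 + 11 = 20)
h(k) = 2*k*(3 + k) (h(k) = (k + k)*(k + 3) = (2*k)*(3 + k) = 2*k*(3 + k))
-90*G(j(-3, -5*(-4 + 2)), -11) + h(7) = -90*20 + 2*7*(3 + 7) = -1800 + 2*7*10 = -1800 + 140 = -1660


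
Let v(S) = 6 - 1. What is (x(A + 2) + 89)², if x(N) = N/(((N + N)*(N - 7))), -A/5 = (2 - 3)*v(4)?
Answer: 12680721/1600 ≈ 7925.5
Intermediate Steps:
v(S) = 5
A = 25 (A = -5*(2 - 3)*5 = -(-5)*5 = -5*(-5) = 25)
x(N) = 1/(2*(-7 + N)) (x(N) = N/(((2*N)*(-7 + N))) = N/((2*N*(-7 + N))) = N*(1/(2*N*(-7 + N))) = 1/(2*(-7 + N)))
(x(A + 2) + 89)² = (1/(2*(-7 + (25 + 2))) + 89)² = (1/(2*(-7 + 27)) + 89)² = ((½)/20 + 89)² = ((½)*(1/20) + 89)² = (1/40 + 89)² = (3561/40)² = 12680721/1600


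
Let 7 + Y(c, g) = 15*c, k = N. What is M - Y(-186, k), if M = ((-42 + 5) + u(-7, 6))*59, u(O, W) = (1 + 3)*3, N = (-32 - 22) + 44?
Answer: 1322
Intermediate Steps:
N = -10 (N = -54 + 44 = -10)
u(O, W) = 12 (u(O, W) = 4*3 = 12)
k = -10
Y(c, g) = -7 + 15*c
M = -1475 (M = ((-42 + 5) + 12)*59 = (-37 + 12)*59 = -25*59 = -1475)
M - Y(-186, k) = -1475 - (-7 + 15*(-186)) = -1475 - (-7 - 2790) = -1475 - 1*(-2797) = -1475 + 2797 = 1322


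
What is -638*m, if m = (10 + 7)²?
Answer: -184382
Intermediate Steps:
m = 289 (m = 17² = 289)
-638*m = -638*289 = -184382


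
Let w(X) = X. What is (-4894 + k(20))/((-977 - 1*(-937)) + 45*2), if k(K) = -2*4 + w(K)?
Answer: -2441/25 ≈ -97.640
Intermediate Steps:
k(K) = -8 + K (k(K) = -2*4 + K = -8 + K)
(-4894 + k(20))/((-977 - 1*(-937)) + 45*2) = (-4894 + (-8 + 20))/((-977 - 1*(-937)) + 45*2) = (-4894 + 12)/((-977 + 937) + 90) = -4882/(-40 + 90) = -4882/50 = -4882*1/50 = -2441/25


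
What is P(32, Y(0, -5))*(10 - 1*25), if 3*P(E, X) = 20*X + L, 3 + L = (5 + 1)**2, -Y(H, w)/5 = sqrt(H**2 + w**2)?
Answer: 2335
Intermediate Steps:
Y(H, w) = -5*sqrt(H**2 + w**2)
L = 33 (L = -3 + (5 + 1)**2 = -3 + 6**2 = -3 + 36 = 33)
P(E, X) = 11 + 20*X/3 (P(E, X) = (20*X + 33)/3 = (33 + 20*X)/3 = 11 + 20*X/3)
P(32, Y(0, -5))*(10 - 1*25) = (11 + 20*(-5*sqrt(0**2 + (-5)**2))/3)*(10 - 1*25) = (11 + 20*(-5*sqrt(0 + 25))/3)*(10 - 25) = (11 + 20*(-5*sqrt(25))/3)*(-15) = (11 + 20*(-5*5)/3)*(-15) = (11 + (20/3)*(-25))*(-15) = (11 - 500/3)*(-15) = -467/3*(-15) = 2335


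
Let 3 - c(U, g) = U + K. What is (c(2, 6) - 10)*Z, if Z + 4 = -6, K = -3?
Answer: 60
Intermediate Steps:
c(U, g) = 6 - U (c(U, g) = 3 - (U - 3) = 3 - (-3 + U) = 3 + (3 - U) = 6 - U)
Z = -10 (Z = -4 - 6 = -10)
(c(2, 6) - 10)*Z = ((6 - 1*2) - 10)*(-10) = ((6 - 2) - 10)*(-10) = (4 - 10)*(-10) = -6*(-10) = 60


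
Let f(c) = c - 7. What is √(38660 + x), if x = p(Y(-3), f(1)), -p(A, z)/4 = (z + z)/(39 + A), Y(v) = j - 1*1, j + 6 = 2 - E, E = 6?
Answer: 2*√473606/7 ≈ 196.63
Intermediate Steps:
j = -10 (j = -6 + (2 - 1*6) = -6 + (2 - 6) = -6 - 4 = -10)
Y(v) = -11 (Y(v) = -10 - 1*1 = -10 - 1 = -11)
f(c) = -7 + c
p(A, z) = -8*z/(39 + A) (p(A, z) = -4*(z + z)/(39 + A) = -4*2*z/(39 + A) = -8*z/(39 + A))
x = 12/7 (x = -8*(-7 + 1)/(39 - 11) = -8*(-6)/28 = -8*(-6)*1/28 = 12/7 ≈ 1.7143)
√(38660 + x) = √(38660 + 12/7) = √(270632/7) = 2*√473606/7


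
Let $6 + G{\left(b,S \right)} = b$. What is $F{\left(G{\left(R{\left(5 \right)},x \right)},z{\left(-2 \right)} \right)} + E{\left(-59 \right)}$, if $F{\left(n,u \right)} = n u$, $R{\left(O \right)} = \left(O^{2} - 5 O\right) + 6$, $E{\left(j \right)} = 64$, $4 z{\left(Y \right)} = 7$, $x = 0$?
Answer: $64$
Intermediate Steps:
$z{\left(Y \right)} = \frac{7}{4}$ ($z{\left(Y \right)} = \frac{1}{4} \cdot 7 = \frac{7}{4}$)
$R{\left(O \right)} = 6 + O^{2} - 5 O$
$G{\left(b,S \right)} = -6 + b$
$F{\left(G{\left(R{\left(5 \right)},x \right)},z{\left(-2 \right)} \right)} + E{\left(-59 \right)} = \left(-6 + \left(6 + 5^{2} - 25\right)\right) \frac{7}{4} + 64 = \left(-6 + \left(6 + 25 - 25\right)\right) \frac{7}{4} + 64 = \left(-6 + 6\right) \frac{7}{4} + 64 = 0 \cdot \frac{7}{4} + 64 = 0 + 64 = 64$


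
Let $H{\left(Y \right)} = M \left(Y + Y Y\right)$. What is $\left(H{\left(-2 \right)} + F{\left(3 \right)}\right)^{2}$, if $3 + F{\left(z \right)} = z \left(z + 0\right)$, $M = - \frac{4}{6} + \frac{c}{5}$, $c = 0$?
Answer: $\frac{196}{9} \approx 21.778$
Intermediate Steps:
$M = - \frac{2}{3}$ ($M = - \frac{4}{6} + \frac{0}{5} = \left(-4\right) \frac{1}{6} + 0 \cdot \frac{1}{5} = - \frac{2}{3} + 0 = - \frac{2}{3} \approx -0.66667$)
$H{\left(Y \right)} = - \frac{2 Y}{3} - \frac{2 Y^{2}}{3}$ ($H{\left(Y \right)} = - \frac{2 \left(Y + Y Y\right)}{3} = - \frac{2 \left(Y + Y^{2}\right)}{3} = - \frac{2 Y}{3} - \frac{2 Y^{2}}{3}$)
$F{\left(z \right)} = -3 + z^{2}$ ($F{\left(z \right)} = -3 + z \left(z + 0\right) = -3 + z z = -3 + z^{2}$)
$\left(H{\left(-2 \right)} + F{\left(3 \right)}\right)^{2} = \left(\left(- \frac{2}{3}\right) \left(-2\right) \left(1 - 2\right) - \left(3 - 3^{2}\right)\right)^{2} = \left(\left(- \frac{2}{3}\right) \left(-2\right) \left(-1\right) + \left(-3 + 9\right)\right)^{2} = \left(- \frac{4}{3} + 6\right)^{2} = \left(\frac{14}{3}\right)^{2} = \frac{196}{9}$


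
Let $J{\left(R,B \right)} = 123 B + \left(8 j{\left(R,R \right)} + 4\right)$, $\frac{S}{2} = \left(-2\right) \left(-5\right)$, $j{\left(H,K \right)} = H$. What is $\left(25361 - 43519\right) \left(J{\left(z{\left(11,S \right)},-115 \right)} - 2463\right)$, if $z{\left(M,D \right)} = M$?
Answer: $299897528$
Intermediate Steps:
$S = 20$ ($S = 2 \left(\left(-2\right) \left(-5\right)\right) = 2 \cdot 10 = 20$)
$J{\left(R,B \right)} = 4 + 8 R + 123 B$ ($J{\left(R,B \right)} = 123 B + \left(8 R + 4\right) = 123 B + \left(4 + 8 R\right) = 4 + 8 R + 123 B$)
$\left(25361 - 43519\right) \left(J{\left(z{\left(11,S \right)},-115 \right)} - 2463\right) = \left(25361 - 43519\right) \left(\left(4 + 8 \cdot 11 + 123 \left(-115\right)\right) - 2463\right) = - 18158 \left(\left(4 + 88 - 14145\right) - 2463\right) = - 18158 \left(-14053 - 2463\right) = \left(-18158\right) \left(-16516\right) = 299897528$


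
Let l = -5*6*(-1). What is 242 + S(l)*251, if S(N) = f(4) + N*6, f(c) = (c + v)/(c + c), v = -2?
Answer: 181939/4 ≈ 45485.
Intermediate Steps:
l = 30 (l = -30*(-1) = 30)
f(c) = (-2 + c)/(2*c) (f(c) = (c - 2)/(c + c) = (-2 + c)/((2*c)) = (-2 + c)*(1/(2*c)) = (-2 + c)/(2*c))
S(N) = 1/4 + 6*N (S(N) = (1/2)*(-2 + 4)/4 + N*6 = (1/2)*(1/4)*2 + 6*N = 1/4 + 6*N)
242 + S(l)*251 = 242 + (1/4 + 6*30)*251 = 242 + (1/4 + 180)*251 = 242 + (721/4)*251 = 242 + 180971/4 = 181939/4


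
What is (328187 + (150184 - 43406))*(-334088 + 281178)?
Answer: -23013998150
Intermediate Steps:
(328187 + (150184 - 43406))*(-334088 + 281178) = (328187 + 106778)*(-52910) = 434965*(-52910) = -23013998150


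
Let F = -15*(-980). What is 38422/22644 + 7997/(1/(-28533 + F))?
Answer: -1252467937111/11322 ≈ -1.1062e+8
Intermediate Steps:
F = 14700
38422/22644 + 7997/(1/(-28533 + F)) = 38422/22644 + 7997/(1/(-28533 + 14700)) = 38422*(1/22644) + 7997/(1/(-13833)) = 19211/11322 + 7997/(-1/13833) = 19211/11322 + 7997*(-13833) = 19211/11322 - 110622501 = -1252467937111/11322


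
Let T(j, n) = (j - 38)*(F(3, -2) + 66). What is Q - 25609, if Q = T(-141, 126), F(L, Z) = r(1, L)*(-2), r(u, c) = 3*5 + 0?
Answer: -32053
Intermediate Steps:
r(u, c) = 15 (r(u, c) = 15 + 0 = 15)
F(L, Z) = -30 (F(L, Z) = 15*(-2) = -30)
T(j, n) = -1368 + 36*j (T(j, n) = (j - 38)*(-30 + 66) = (-38 + j)*36 = -1368 + 36*j)
Q = -6444 (Q = -1368 + 36*(-141) = -1368 - 5076 = -6444)
Q - 25609 = -6444 - 25609 = -32053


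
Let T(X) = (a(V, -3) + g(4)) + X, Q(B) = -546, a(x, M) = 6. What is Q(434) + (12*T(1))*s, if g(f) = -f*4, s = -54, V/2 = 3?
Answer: 5286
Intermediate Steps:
V = 6 (V = 2*3 = 6)
g(f) = -4*f
T(X) = -10 + X (T(X) = (6 - 4*4) + X = (6 - 16) + X = -10 + X)
Q(434) + (12*T(1))*s = -546 + (12*(-10 + 1))*(-54) = -546 + (12*(-9))*(-54) = -546 - 108*(-54) = -546 + 5832 = 5286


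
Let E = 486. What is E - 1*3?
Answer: 483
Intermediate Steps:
E - 1*3 = 486 - 1*3 = 486 - 3 = 483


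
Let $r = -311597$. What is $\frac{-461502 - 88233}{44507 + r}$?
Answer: $\frac{36649}{17806} \approx 2.0582$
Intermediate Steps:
$\frac{-461502 - 88233}{44507 + r} = \frac{-461502 - 88233}{44507 - 311597} = - \frac{549735}{-267090} = \left(-549735\right) \left(- \frac{1}{267090}\right) = \frac{36649}{17806}$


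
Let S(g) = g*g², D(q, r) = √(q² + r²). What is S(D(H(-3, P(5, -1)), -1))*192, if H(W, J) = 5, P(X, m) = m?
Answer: 4992*√26 ≈ 25454.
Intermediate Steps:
S(g) = g³
S(D(H(-3, P(5, -1)), -1))*192 = (√(5² + (-1)²))³*192 = (√(25 + 1))³*192 = (√26)³*192 = (26*√26)*192 = 4992*√26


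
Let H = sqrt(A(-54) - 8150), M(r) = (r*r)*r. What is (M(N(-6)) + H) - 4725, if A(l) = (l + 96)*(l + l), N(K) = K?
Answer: -4941 + I*sqrt(12686) ≈ -4941.0 + 112.63*I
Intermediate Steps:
M(r) = r**3 (M(r) = r**2*r = r**3)
A(l) = 2*l*(96 + l) (A(l) = (96 + l)*(2*l) = 2*l*(96 + l))
H = I*sqrt(12686) (H = sqrt(2*(-54)*(96 - 54) - 8150) = sqrt(2*(-54)*42 - 8150) = sqrt(-4536 - 8150) = sqrt(-12686) = I*sqrt(12686) ≈ 112.63*I)
(M(N(-6)) + H) - 4725 = ((-6)**3 + I*sqrt(12686)) - 4725 = (-216 + I*sqrt(12686)) - 4725 = -4941 + I*sqrt(12686)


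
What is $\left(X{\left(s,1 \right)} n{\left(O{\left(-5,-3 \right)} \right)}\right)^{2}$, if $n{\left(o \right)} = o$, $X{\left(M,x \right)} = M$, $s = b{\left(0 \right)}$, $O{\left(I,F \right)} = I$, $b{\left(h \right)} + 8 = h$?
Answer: $1600$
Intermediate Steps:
$b{\left(h \right)} = -8 + h$
$s = -8$ ($s = -8 + 0 = -8$)
$\left(X{\left(s,1 \right)} n{\left(O{\left(-5,-3 \right)} \right)}\right)^{2} = \left(\left(-8\right) \left(-5\right)\right)^{2} = 40^{2} = 1600$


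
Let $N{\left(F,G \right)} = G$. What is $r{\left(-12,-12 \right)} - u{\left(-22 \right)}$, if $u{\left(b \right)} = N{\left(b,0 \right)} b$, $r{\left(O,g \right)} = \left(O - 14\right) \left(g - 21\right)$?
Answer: $858$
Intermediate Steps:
$r{\left(O,g \right)} = \left(-21 + g\right) \left(-14 + O\right)$ ($r{\left(O,g \right)} = \left(-14 + O\right) \left(-21 + g\right) = \left(-21 + g\right) \left(-14 + O\right)$)
$u{\left(b \right)} = 0$ ($u{\left(b \right)} = 0 b = 0$)
$r{\left(-12,-12 \right)} - u{\left(-22 \right)} = \left(294 - -252 - -168 - -144\right) - 0 = \left(294 + 252 + 168 + 144\right) + 0 = 858 + 0 = 858$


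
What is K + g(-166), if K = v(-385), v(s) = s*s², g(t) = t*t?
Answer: -57039069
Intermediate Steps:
g(t) = t²
v(s) = s³
K = -57066625 (K = (-385)³ = -57066625)
K + g(-166) = -57066625 + (-166)² = -57066625 + 27556 = -57039069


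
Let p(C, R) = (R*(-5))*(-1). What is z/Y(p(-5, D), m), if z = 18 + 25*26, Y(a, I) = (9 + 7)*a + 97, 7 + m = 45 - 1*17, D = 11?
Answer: 668/977 ≈ 0.68373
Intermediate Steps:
p(C, R) = 5*R (p(C, R) = -5*R*(-1) = 5*R)
m = 21 (m = -7 + (45 - 1*17) = -7 + (45 - 17) = -7 + 28 = 21)
Y(a, I) = 97 + 16*a (Y(a, I) = 16*a + 97 = 97 + 16*a)
z = 668 (z = 18 + 650 = 668)
z/Y(p(-5, D), m) = 668/(97 + 16*(5*11)) = 668/(97 + 16*55) = 668/(97 + 880) = 668/977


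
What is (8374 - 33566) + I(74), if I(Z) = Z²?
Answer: -19716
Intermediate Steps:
(8374 - 33566) + I(74) = (8374 - 33566) + 74² = -25192 + 5476 = -19716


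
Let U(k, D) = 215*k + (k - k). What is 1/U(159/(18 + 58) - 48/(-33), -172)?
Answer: 836/637475 ≈ 0.0013114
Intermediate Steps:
U(k, D) = 215*k (U(k, D) = 215*k + 0 = 215*k)
1/U(159/(18 + 58) - 48/(-33), -172) = 1/(215*(159/(18 + 58) - 48/(-33))) = 1/(215*(159/76 - 48*(-1/33))) = 1/(215*(159*(1/76) + 16/11)) = 1/(215*(159/76 + 16/11)) = 1/(215*(2965/836)) = 1/(637475/836) = 836/637475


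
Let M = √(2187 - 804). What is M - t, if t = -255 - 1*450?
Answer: 705 + √1383 ≈ 742.19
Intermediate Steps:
t = -705 (t = -255 - 450 = -705)
M = √1383 ≈ 37.189
M - t = √1383 - 1*(-705) = √1383 + 705 = 705 + √1383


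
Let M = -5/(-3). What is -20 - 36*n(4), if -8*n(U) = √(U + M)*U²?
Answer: -20 + 24*√51 ≈ 151.39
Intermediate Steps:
M = 5/3 (M = -5*(-⅓) = 5/3 ≈ 1.6667)
n(U) = -U²*√(5/3 + U)/8 (n(U) = -√(U + 5/3)*U²/8 = -√(5/3 + U)*U²/8 = -U²*√(5/3 + U)/8)
-20 - 36*n(4) = -20 - (-3)*4²*√(15 + 9*4)/2 = -20 - (-3)*16*√(15 + 36)/2 = -20 - (-3)*16*√51/2 = -20 - (-24)*√51 = -20 + 24*√51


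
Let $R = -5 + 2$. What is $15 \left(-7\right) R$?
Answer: $315$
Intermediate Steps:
$R = -3$
$15 \left(-7\right) R = 15 \left(-7\right) \left(-3\right) = \left(-105\right) \left(-3\right) = 315$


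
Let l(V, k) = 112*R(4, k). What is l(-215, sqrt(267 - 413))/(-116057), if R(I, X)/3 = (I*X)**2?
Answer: 784896/116057 ≈ 6.7630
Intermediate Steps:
R(I, X) = 3*I**2*X**2 (R(I, X) = 3*(I*X)**2 = 3*(I**2*X**2) = 3*I**2*X**2)
l(V, k) = 5376*k**2 (l(V, k) = 112*(3*4**2*k**2) = 112*(3*16*k**2) = 112*(48*k**2) = 5376*k**2)
l(-215, sqrt(267 - 413))/(-116057) = (5376*(sqrt(267 - 413))**2)/(-116057) = (5376*(sqrt(-146))**2)*(-1/116057) = (5376*(I*sqrt(146))**2)*(-1/116057) = (5376*(-146))*(-1/116057) = -784896*(-1/116057) = 784896/116057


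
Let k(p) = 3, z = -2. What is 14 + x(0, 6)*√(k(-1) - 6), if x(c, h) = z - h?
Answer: 14 - 8*I*√3 ≈ 14.0 - 13.856*I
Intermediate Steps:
x(c, h) = -2 - h
14 + x(0, 6)*√(k(-1) - 6) = 14 + (-2 - 1*6)*√(3 - 6) = 14 + (-2 - 6)*√(-3) = 14 - 8*I*√3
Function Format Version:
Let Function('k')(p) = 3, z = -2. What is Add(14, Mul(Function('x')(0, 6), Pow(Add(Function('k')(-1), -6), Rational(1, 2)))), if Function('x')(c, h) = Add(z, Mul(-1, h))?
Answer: Add(14, Mul(-8, I, Pow(3, Rational(1, 2)))) ≈ Add(14.000, Mul(-13.856, I))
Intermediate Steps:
Function('x')(c, h) = Add(-2, Mul(-1, h))
Add(14, Mul(Function('x')(0, 6), Pow(Add(Function('k')(-1), -6), Rational(1, 2)))) = Add(14, Mul(Add(-2, Mul(-1, 6)), Pow(Add(3, -6), Rational(1, 2)))) = Add(14, Mul(Add(-2, -6), Pow(-3, Rational(1, 2)))) = Add(14, Mul(-8, Mul(I, Pow(3, Rational(1, 2))))) = Add(14, Mul(-8, I, Pow(3, Rational(1, 2))))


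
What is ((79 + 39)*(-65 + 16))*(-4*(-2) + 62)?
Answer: -404740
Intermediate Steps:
((79 + 39)*(-65 + 16))*(-4*(-2) + 62) = (118*(-49))*(8 + 62) = -5782*70 = -404740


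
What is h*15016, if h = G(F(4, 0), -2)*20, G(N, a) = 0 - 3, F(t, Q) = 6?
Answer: -900960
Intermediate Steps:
G(N, a) = -3
h = -60 (h = -3*20 = -60)
h*15016 = -60*15016 = -900960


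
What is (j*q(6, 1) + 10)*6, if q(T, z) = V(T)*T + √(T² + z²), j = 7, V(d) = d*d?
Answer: 9132 + 42*√37 ≈ 9387.5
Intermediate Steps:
V(d) = d²
q(T, z) = T³ + √(T² + z²) (q(T, z) = T²*T + √(T² + z²) = T³ + √(T² + z²))
(j*q(6, 1) + 10)*6 = (7*(6³ + √(6² + 1²)) + 10)*6 = (7*(216 + √(36 + 1)) + 10)*6 = (7*(216 + √37) + 10)*6 = ((1512 + 7*√37) + 10)*6 = (1522 + 7*√37)*6 = 9132 + 42*√37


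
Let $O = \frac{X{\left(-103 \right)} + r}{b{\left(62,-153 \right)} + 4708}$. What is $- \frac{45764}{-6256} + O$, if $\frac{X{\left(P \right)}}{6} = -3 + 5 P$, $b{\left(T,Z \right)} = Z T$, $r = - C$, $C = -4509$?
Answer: $\frac{1543351}{219788} \approx 7.022$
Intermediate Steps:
$r = 4509$ ($r = \left(-1\right) \left(-4509\right) = 4509$)
$b{\left(T,Z \right)} = T Z$
$X{\left(P \right)} = -18 + 30 P$ ($X{\left(P \right)} = 6 \left(-3 + 5 P\right) = -18 + 30 P$)
$O = - \frac{1401}{4778}$ ($O = \frac{\left(-18 + 30 \left(-103\right)\right) + 4509}{62 \left(-153\right) + 4708} = \frac{\left(-18 - 3090\right) + 4509}{-9486 + 4708} = \frac{-3108 + 4509}{-4778} = 1401 \left(- \frac{1}{4778}\right) = - \frac{1401}{4778} \approx -0.29322$)
$- \frac{45764}{-6256} + O = - \frac{45764}{-6256} - \frac{1401}{4778} = \left(-45764\right) \left(- \frac{1}{6256}\right) - \frac{1401}{4778} = \frac{673}{92} - \frac{1401}{4778} = \frac{1543351}{219788}$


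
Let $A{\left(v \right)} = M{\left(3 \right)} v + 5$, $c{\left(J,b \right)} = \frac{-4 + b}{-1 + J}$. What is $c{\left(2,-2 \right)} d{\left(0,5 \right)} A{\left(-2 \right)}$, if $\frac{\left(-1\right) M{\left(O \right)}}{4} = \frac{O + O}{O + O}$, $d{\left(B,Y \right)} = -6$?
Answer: $468$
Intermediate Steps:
$c{\left(J,b \right)} = \frac{-4 + b}{-1 + J}$
$M{\left(O \right)} = -4$ ($M{\left(O \right)} = - 4 \frac{O + O}{O + O} = - 4 \frac{2 O}{2 O} = - 4 \cdot 2 O \frac{1}{2 O} = \left(-4\right) 1 = -4$)
$A{\left(v \right)} = 5 - 4 v$ ($A{\left(v \right)} = - 4 v + 5 = 5 - 4 v$)
$c{\left(2,-2 \right)} d{\left(0,5 \right)} A{\left(-2 \right)} = \frac{-4 - 2}{-1 + 2} \left(-6\right) \left(5 - -8\right) = 1^{-1} \left(-6\right) \left(-6\right) \left(5 + 8\right) = 1 \left(-6\right) \left(-6\right) 13 = \left(-6\right) \left(-6\right) 13 = 36 \cdot 13 = 468$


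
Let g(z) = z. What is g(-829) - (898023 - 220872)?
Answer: -677980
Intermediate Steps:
g(-829) - (898023 - 220872) = -829 - (898023 - 220872) = -829 - 1*677151 = -829 - 677151 = -677980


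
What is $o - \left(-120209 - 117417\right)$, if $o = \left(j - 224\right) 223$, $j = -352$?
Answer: $109178$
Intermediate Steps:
$o = -128448$ ($o = \left(-352 - 224\right) 223 = \left(-576\right) 223 = -128448$)
$o - \left(-120209 - 117417\right) = -128448 - \left(-120209 - 117417\right) = -128448 - -237626 = -128448 + 237626 = 109178$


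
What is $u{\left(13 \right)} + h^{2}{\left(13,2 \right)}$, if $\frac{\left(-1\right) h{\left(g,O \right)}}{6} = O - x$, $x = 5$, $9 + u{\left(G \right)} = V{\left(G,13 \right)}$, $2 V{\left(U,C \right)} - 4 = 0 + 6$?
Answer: $320$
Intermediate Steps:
$V{\left(U,C \right)} = 5$ ($V{\left(U,C \right)} = 2 + \frac{0 + 6}{2} = 2 + \frac{1}{2} \cdot 6 = 2 + 3 = 5$)
$u{\left(G \right)} = -4$ ($u{\left(G \right)} = -9 + 5 = -4$)
$h{\left(g,O \right)} = 30 - 6 O$ ($h{\left(g,O \right)} = - 6 \left(O - 5\right) = - 6 \left(-5 + O\right) = 30 - 6 O$)
$u{\left(13 \right)} + h^{2}{\left(13,2 \right)} = -4 + \left(30 - 12\right)^{2} = -4 + 18^{2} = -4 + 324 = 320$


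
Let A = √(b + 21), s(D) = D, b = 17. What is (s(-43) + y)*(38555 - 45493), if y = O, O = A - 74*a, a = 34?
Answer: 17754342 - 6938*√38 ≈ 1.7712e+7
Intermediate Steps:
A = √38 (A = √(17 + 21) = √38 ≈ 6.1644)
O = -2516 + √38 (O = √38 - 74*34 = √38 - 2516 = -2516 + √38 ≈ -2509.8)
y = -2516 + √38 ≈ -2509.8
(s(-43) + y)*(38555 - 45493) = (-43 + (-2516 + √38))*(38555 - 45493) = (-2559 + √38)*(-6938) = 17754342 - 6938*√38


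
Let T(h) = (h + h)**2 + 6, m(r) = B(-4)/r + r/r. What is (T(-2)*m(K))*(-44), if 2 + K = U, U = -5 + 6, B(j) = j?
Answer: -4840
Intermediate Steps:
U = 1
K = -1 (K = -2 + 1 = -1)
m(r) = 1 - 4/r (m(r) = -4/r + r/r = -4/r + 1 = 1 - 4/r)
T(h) = 6 + 4*h**2 (T(h) = (2*h)**2 + 6 = 4*h**2 + 6 = 6 + 4*h**2)
(T(-2)*m(K))*(-44) = ((6 + 4*(-2)**2)*((-4 - 1)/(-1)))*(-44) = ((6 + 4*4)*(-1*(-5)))*(-44) = ((6 + 16)*5)*(-44) = (22*5)*(-44) = 110*(-44) = -4840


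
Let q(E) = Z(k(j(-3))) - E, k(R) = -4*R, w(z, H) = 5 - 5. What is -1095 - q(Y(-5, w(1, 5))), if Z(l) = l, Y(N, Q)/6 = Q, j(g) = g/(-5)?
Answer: -5463/5 ≈ -1092.6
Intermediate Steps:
w(z, H) = 0
j(g) = -g/5 (j(g) = g*(-⅕) = -g/5)
Y(N, Q) = 6*Q
q(E) = -12/5 - E (q(E) = -(-4)*(-3)/5 - E = -4*⅗ - E = -12/5 - E)
-1095 - q(Y(-5, w(1, 5))) = -1095 - (-12/5 - 6*0) = -1095 - (-12/5 - 1*0) = -1095 - (-12/5 + 0) = -1095 - 1*(-12/5) = -1095 + 12/5 = -5463/5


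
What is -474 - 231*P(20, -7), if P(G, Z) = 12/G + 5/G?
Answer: -13407/20 ≈ -670.35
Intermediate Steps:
P(G, Z) = 17/G
-474 - 231*P(20, -7) = -474 - 3927/20 = -13407/20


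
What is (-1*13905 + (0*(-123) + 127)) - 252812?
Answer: -266590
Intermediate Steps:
(-1*13905 + (0*(-123) + 127)) - 252812 = (-13905 + (0 + 127)) - 252812 = (-13905 + 127) - 252812 = -13778 - 252812 = -266590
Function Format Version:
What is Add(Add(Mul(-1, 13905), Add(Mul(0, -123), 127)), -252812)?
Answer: -266590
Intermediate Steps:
Add(Add(Mul(-1, 13905), Add(Mul(0, -123), 127)), -252812) = Add(Add(-13905, Add(0, 127)), -252812) = Add(Add(-13905, 127), -252812) = Add(-13778, -252812) = -266590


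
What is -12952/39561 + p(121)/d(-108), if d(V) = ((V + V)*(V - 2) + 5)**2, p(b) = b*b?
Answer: -7314389501599/22343072676225 ≈ -0.32737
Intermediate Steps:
p(b) = b**2
d(V) = (5 + 2*V*(-2 + V))**2 (d(V) = ((2*V)*(-2 + V) + 5)**2 = (2*V*(-2 + V) + 5)**2 = (5 + 2*V*(-2 + V))**2)
-12952/39561 + p(121)/d(-108) = -12952/39561 + 121**2/((5 - 4*(-108) + 2*(-108)**2)**2) = -12952*1/39561 + 14641/((5 + 432 + 2*11664)**2) = -12952/39561 + 14641/((5 + 432 + 23328)**2) = -12952/39561 + 14641/(23765**2) = -12952/39561 + 14641/564775225 = -7314389501599/22343072676225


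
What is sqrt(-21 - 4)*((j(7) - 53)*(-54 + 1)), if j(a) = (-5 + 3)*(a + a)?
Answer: 21465*I ≈ 21465.0*I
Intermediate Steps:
j(a) = -4*a
sqrt(-21 - 4)*((j(7) - 53)*(-54 + 1)) = sqrt(-21 - 4)*((-4*7 - 53)*(-54 + 1)) = sqrt(-25)*((-28 - 53)*(-53)) = (5*I)*(-81*(-53)) = (5*I)*4293 = 21465*I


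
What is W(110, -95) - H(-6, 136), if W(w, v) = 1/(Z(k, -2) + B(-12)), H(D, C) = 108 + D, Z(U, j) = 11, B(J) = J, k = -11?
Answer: -103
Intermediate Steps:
W(w, v) = -1 (W(w, v) = 1/(11 - 12) = 1/(-1) = -1)
W(110, -95) - H(-6, 136) = -1 - (108 - 6) = -1 - 1*102 = -1 - 102 = -103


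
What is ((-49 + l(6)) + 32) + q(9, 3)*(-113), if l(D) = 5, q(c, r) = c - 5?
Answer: -464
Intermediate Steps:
q(c, r) = -5 + c
((-49 + l(6)) + 32) + q(9, 3)*(-113) = ((-49 + 5) + 32) + (-5 + 9)*(-113) = (-44 + 32) + 4*(-113) = -12 - 452 = -464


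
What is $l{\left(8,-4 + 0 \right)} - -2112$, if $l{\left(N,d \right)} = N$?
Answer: $2120$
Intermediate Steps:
$l{\left(8,-4 + 0 \right)} - -2112 = 8 - -2112 = 8 + 2112 = 2120$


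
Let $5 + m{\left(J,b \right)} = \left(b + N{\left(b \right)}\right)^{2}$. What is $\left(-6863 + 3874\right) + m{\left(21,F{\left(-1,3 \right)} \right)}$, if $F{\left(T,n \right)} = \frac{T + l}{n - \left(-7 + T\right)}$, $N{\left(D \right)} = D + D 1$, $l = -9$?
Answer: $- \frac{361374}{121} \approx -2986.6$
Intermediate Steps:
$N{\left(D \right)} = 2 D$ ($N{\left(D \right)} = D + D = 2 D$)
$F{\left(T,n \right)} = \frac{-9 + T}{7 + n - T}$ ($F{\left(T,n \right)} = \frac{T - 9}{n - \left(-7 + T\right)} = \frac{-9 + T}{7 + n - T}$)
$m{\left(J,b \right)} = -5 + 9 b^{2}$ ($m{\left(J,b \right)} = -5 + \left(b + 2 b\right)^{2} = -5 + \left(3 b\right)^{2} = -5 + 9 b^{2}$)
$\left(-6863 + 3874\right) + m{\left(21,F{\left(-1,3 \right)} \right)} = \left(-6863 + 3874\right) - \left(5 - 9 \left(\frac{-9 - 1}{7 + 3 - -1}\right)^{2}\right) = -2989 - \left(5 - 9 \left(\frac{1}{7 + 3 + 1} \left(-10\right)\right)^{2}\right) = -2989 - \left(5 - 9 \left(\frac{1}{11} \left(-10\right)\right)^{2}\right) = -2989 - \left(5 - 9 \left(- \frac{10}{11}\right)^{2}\right) = -2989 + \left(-5 + 9 \cdot \frac{100}{121}\right) = -2989 + \left(-5 + \frac{900}{121}\right) = -2989 + \frac{295}{121} = - \frac{361374}{121}$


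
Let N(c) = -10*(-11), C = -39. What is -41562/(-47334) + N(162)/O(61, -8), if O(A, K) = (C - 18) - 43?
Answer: -17509/78890 ≈ -0.22194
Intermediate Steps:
N(c) = 110
O(A, K) = -100 (O(A, K) = (-39 - 18) - 43 = -57 - 43 = -100)
-41562/(-47334) + N(162)/O(61, -8) = -41562/(-47334) + 110/(-100) = -41562*(-1/47334) + 110*(-1/100) = 6927/7889 - 11/10 = -17509/78890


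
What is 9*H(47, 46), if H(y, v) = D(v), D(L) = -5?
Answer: -45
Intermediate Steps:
H(y, v) = -5
9*H(47, 46) = 9*(-5) = -45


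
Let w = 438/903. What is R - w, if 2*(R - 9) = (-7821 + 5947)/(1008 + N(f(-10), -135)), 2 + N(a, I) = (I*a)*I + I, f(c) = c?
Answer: 465156414/54595079 ≈ 8.5201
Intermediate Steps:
N(a, I) = -2 + I + a*I**2 (N(a, I) = -2 + ((I*a)*I + I) = -2 + (a*I**2 + I) = -2 + (I + a*I**2) = -2 + I + a*I**2)
R = 1633348/181379 (R = 9 + ((-7821 + 5947)/(1008 + (-2 - 135 - 10*(-135)**2)))/2 = 9 + (-1874/(1008 + (-2 - 135 - 10*18225)))/2 = 9 + (-1874/(1008 + (-2 - 135 - 182250)))/2 = 9 + (-1874/(1008 - 182387))/2 = 9 + (-1874/(-181379))/2 = 9 + (-1874*(-1/181379))/2 = 9 + (1/2)*(1874/181379) = 9 + 937/181379 = 1633348/181379 ≈ 9.0052)
w = 146/301 (w = 438*(1/903) = 146/301 ≈ 0.48505)
R - w = 1633348/181379 - 1*146/301 = 1633348/181379 - 146/301 = 465156414/54595079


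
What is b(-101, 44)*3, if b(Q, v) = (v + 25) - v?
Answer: 75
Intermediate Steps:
b(Q, v) = 25 (b(Q, v) = (25 + v) - v = 25)
b(-101, 44)*3 = 25*3 = 75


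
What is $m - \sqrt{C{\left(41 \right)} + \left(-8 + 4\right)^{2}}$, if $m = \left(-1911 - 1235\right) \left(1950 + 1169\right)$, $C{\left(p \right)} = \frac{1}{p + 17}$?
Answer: $-9812374 - \frac{\sqrt{53882}}{58} \approx -9.8124 \cdot 10^{6}$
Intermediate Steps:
$C{\left(p \right)} = \frac{1}{17 + p}$
$m = -9812374$ ($m = \left(-3146\right) 3119 = -9812374$)
$m - \sqrt{C{\left(41 \right)} + \left(-8 + 4\right)^{2}} = -9812374 - \sqrt{\frac{1}{17 + 41} + \left(-8 + 4\right)^{2}} = -9812374 - \sqrt{\frac{1}{58} + \left(-4\right)^{2}} = -9812374 - \sqrt{\frac{1}{58} + 16} = -9812374 - \sqrt{\frac{929}{58}} = -9812374 - \frac{\sqrt{53882}}{58}$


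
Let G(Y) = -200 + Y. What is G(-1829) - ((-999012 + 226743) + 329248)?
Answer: 440992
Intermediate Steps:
G(-1829) - ((-999012 + 226743) + 329248) = (-200 - 1829) - ((-999012 + 226743) + 329248) = -2029 - (-772269 + 329248) = -2029 - 1*(-443021) = -2029 + 443021 = 440992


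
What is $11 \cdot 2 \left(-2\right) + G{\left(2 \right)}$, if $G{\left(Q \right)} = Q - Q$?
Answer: $-44$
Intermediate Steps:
$G{\left(Q \right)} = 0$
$11 \cdot 2 \left(-2\right) + G{\left(2 \right)} = 11 \cdot 2 \left(-2\right) + 0 = 11 \left(-4\right) + 0 = -44 + 0 = -44$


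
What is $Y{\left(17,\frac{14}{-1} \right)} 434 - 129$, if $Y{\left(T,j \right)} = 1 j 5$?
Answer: $-30509$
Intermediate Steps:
$Y{\left(T,j \right)} = 5 j$ ($Y{\left(T,j \right)} = j 5 = 5 j$)
$Y{\left(17,\frac{14}{-1} \right)} 434 - 129 = 5 \frac{14}{-1} \cdot 434 - 129 = 5 \cdot 14 \left(-1\right) 434 - 129 = 5 \left(-14\right) 434 - 129 = \left(-70\right) 434 - 129 = -30380 - 129 = -30509$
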